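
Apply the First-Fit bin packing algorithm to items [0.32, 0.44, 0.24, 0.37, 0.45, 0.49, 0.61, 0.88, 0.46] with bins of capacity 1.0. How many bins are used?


Place items sequentially using First-Fit:
  Item 0.32 -> new Bin 1
  Item 0.44 -> Bin 1 (now 0.76)
  Item 0.24 -> Bin 1 (now 1.0)
  Item 0.37 -> new Bin 2
  Item 0.45 -> Bin 2 (now 0.82)
  Item 0.49 -> new Bin 3
  Item 0.61 -> new Bin 4
  Item 0.88 -> new Bin 5
  Item 0.46 -> Bin 3 (now 0.95)
Total bins used = 5

5


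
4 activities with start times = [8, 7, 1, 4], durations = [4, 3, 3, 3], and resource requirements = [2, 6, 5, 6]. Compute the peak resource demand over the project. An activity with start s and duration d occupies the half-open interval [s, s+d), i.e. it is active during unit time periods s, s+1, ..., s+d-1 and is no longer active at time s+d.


Each activity i is active on [start_i, start_i + duration_i).
Compute total resource usage per time slot:
  t=0: active resources = [], total = 0
  t=1: active resources = [5], total = 5
  t=2: active resources = [5], total = 5
  t=3: active resources = [5], total = 5
  t=4: active resources = [6], total = 6
  t=5: active resources = [6], total = 6
  t=6: active resources = [6], total = 6
  t=7: active resources = [6], total = 6
  t=8: active resources = [2, 6], total = 8
  t=9: active resources = [2, 6], total = 8
  t=10: active resources = [2], total = 2
  t=11: active resources = [2], total = 2
Peak resource demand = 8

8


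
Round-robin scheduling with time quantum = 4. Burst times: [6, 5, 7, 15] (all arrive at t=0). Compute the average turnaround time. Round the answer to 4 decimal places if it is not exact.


Time quantum = 4
Execution trace:
  J1 runs 4 units, time = 4
  J2 runs 4 units, time = 8
  J3 runs 4 units, time = 12
  J4 runs 4 units, time = 16
  J1 runs 2 units, time = 18
  J2 runs 1 units, time = 19
  J3 runs 3 units, time = 22
  J4 runs 4 units, time = 26
  J4 runs 4 units, time = 30
  J4 runs 3 units, time = 33
Finish times: [18, 19, 22, 33]
Average turnaround = 92/4 = 23.0

23.0


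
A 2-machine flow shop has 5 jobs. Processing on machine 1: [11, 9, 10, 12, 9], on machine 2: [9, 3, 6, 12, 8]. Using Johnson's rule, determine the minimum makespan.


Apply Johnson's rule:
  Group 1 (a <= b): [(4, 12, 12)]
  Group 2 (a > b): [(1, 11, 9), (5, 9, 8), (3, 10, 6), (2, 9, 3)]
Optimal job order: [4, 1, 5, 3, 2]
Schedule:
  Job 4: M1 done at 12, M2 done at 24
  Job 1: M1 done at 23, M2 done at 33
  Job 5: M1 done at 32, M2 done at 41
  Job 3: M1 done at 42, M2 done at 48
  Job 2: M1 done at 51, M2 done at 54
Makespan = 54

54


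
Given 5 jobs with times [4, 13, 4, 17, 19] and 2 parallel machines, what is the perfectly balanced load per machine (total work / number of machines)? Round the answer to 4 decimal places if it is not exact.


Total processing time = 4 + 13 + 4 + 17 + 19 = 57
Number of machines = 2
Ideal balanced load = 57 / 2 = 28.5

28.5


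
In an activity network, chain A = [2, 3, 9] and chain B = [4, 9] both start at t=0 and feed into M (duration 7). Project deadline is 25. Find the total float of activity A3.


Forward pass: ES(A3) = sum of predecessors on chain A = 5
EF = ES + duration = 5 + 9 = 14
Backward pass: LF(M) = deadline = 25; LS(M) = 25 - 7 = 18
LF(A3) = LS(M) - sum(successors on chain A) = 18 - 0 = 18
LS = LF - duration = 18 - 9 = 9
Total float = LS - ES = 9 - 5 = 4

4


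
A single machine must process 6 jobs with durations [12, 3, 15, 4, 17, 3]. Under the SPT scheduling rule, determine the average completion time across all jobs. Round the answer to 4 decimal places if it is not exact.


Sort jobs by processing time (SPT order): [3, 3, 4, 12, 15, 17]
Compute completion times sequentially:
  Job 1: processing = 3, completes at 3
  Job 2: processing = 3, completes at 6
  Job 3: processing = 4, completes at 10
  Job 4: processing = 12, completes at 22
  Job 5: processing = 15, completes at 37
  Job 6: processing = 17, completes at 54
Sum of completion times = 132
Average completion time = 132/6 = 22.0

22.0


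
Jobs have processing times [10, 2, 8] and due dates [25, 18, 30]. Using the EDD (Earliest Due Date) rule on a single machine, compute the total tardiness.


Sort by due date (EDD order): [(2, 18), (10, 25), (8, 30)]
Compute completion times and tardiness:
  Job 1: p=2, d=18, C=2, tardiness=max(0,2-18)=0
  Job 2: p=10, d=25, C=12, tardiness=max(0,12-25)=0
  Job 3: p=8, d=30, C=20, tardiness=max(0,20-30)=0
Total tardiness = 0

0


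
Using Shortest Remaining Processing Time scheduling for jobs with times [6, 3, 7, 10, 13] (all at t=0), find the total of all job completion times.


Since all jobs arrive at t=0, SRPT equals SPT ordering.
SPT order: [3, 6, 7, 10, 13]
Completion times:
  Job 1: p=3, C=3
  Job 2: p=6, C=9
  Job 3: p=7, C=16
  Job 4: p=10, C=26
  Job 5: p=13, C=39
Total completion time = 3 + 9 + 16 + 26 + 39 = 93

93


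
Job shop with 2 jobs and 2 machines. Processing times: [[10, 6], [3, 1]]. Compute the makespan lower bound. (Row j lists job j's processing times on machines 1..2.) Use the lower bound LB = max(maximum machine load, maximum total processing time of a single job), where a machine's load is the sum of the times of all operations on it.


Machine loads:
  Machine 1: 10 + 3 = 13
  Machine 2: 6 + 1 = 7
Max machine load = 13
Job totals:
  Job 1: 16
  Job 2: 4
Max job total = 16
Lower bound = max(13, 16) = 16

16


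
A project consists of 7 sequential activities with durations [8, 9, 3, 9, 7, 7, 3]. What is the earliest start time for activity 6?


Activity 6 starts after activities 1 through 5 complete.
Predecessor durations: [8, 9, 3, 9, 7]
ES = 8 + 9 + 3 + 9 + 7 = 36

36


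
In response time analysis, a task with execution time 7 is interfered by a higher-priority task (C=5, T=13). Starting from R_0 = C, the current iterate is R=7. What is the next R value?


R_next = C + ceil(R_prev / T_hp) * C_hp
ceil(7 / 13) = ceil(0.5385) = 1
Interference = 1 * 5 = 5
R_next = 7 + 5 = 12

12


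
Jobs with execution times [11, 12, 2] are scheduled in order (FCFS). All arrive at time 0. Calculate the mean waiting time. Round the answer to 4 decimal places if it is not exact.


FCFS order (as given): [11, 12, 2]
Waiting times:
  Job 1: wait = 0
  Job 2: wait = 11
  Job 3: wait = 23
Sum of waiting times = 34
Average waiting time = 34/3 = 11.3333

11.3333


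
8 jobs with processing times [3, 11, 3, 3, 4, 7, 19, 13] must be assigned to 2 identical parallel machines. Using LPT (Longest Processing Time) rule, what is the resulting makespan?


Sort jobs in decreasing order (LPT): [19, 13, 11, 7, 4, 3, 3, 3]
Assign each job to the least loaded machine:
  Machine 1: jobs [19, 7, 3, 3], load = 32
  Machine 2: jobs [13, 11, 4, 3], load = 31
Makespan = max load = 32

32


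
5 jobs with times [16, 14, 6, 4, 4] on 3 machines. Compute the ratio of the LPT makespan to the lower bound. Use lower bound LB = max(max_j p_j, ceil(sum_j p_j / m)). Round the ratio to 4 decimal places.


LPT order: [16, 14, 6, 4, 4]
Machine loads after assignment: [16, 14, 14]
LPT makespan = 16
Lower bound = max(max_job, ceil(total/3)) = max(16, 15) = 16
Ratio = 16 / 16 = 1.0

1.0


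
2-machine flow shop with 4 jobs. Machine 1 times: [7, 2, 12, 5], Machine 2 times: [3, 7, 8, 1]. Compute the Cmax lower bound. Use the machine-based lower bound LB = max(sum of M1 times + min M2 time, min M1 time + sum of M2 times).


LB1 = sum(M1 times) + min(M2 times) = 26 + 1 = 27
LB2 = min(M1 times) + sum(M2 times) = 2 + 19 = 21
Lower bound = max(LB1, LB2) = max(27, 21) = 27

27


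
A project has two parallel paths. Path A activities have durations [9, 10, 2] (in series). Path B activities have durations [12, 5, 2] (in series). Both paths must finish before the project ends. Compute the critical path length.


Path A total = 9 + 10 + 2 = 21
Path B total = 12 + 5 + 2 = 19
Critical path = longest path = max(21, 19) = 21

21


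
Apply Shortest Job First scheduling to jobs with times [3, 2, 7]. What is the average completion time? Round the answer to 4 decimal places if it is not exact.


SJF order (ascending): [2, 3, 7]
Completion times:
  Job 1: burst=2, C=2
  Job 2: burst=3, C=5
  Job 3: burst=7, C=12
Average completion = 19/3 = 6.3333

6.3333


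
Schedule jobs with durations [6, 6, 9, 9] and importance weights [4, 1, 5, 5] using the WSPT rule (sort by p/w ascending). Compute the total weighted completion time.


Compute p/w ratios and sort ascending (WSPT): [(6, 4), (9, 5), (9, 5), (6, 1)]
Compute weighted completion times:
  Job (p=6,w=4): C=6, w*C=4*6=24
  Job (p=9,w=5): C=15, w*C=5*15=75
  Job (p=9,w=5): C=24, w*C=5*24=120
  Job (p=6,w=1): C=30, w*C=1*30=30
Total weighted completion time = 249

249


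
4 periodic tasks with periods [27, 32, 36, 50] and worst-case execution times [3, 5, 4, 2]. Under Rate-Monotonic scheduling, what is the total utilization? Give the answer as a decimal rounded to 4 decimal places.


Compute individual utilizations (exact fractions):
  Task 1: C/T = 3/27 = 1/9 (approx. 0.1111)
  Task 2: C/T = 5/32 (approx. 0.1563)
  Task 3: C/T = 4/36 = 1/9 (approx. 0.1111)
  Task 4: C/T = 2/50 = 1/25 (approx. 0.04)
Total utilization U = 1/9 + 5/32 + 1/9 + 1/25 = 3013/7200
Rounded to 4 decimal places: U = 0.4185
RM (Liu & Layland) bound for 4 tasks = 0.756828; compare with U = 3013/7200 (approx. 0.418472)
U <= bound, so schedulable by RM sufficient condition.

0.4185


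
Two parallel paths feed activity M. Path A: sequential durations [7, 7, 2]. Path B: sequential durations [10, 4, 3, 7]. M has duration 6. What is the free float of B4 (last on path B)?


ES(B4) = sum of predecessors on chain B = 17
EF(B4) = ES + duration = 17 + 7 = 24
Successor of B4 is M. ES(M) = max(sum(A), sum(B)) = max(16, 24) = 24
Free float = ES(successor) - EF(current) = 24 - 24 = 0

0


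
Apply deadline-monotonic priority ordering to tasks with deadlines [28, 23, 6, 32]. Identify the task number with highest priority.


Sort tasks by relative deadline (ascending):
  Task 3: deadline = 6
  Task 2: deadline = 23
  Task 1: deadline = 28
  Task 4: deadline = 32
Priority order (highest first): [3, 2, 1, 4]
Highest priority task = 3

3


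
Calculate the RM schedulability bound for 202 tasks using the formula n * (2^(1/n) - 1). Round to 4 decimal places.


Compute 2^(1/202) = 1.0034373158
Subtract 1: 1.0034373158 - 1 = 0.0034373158
Multiply by n: 202 * 0.0034373158 = 0.6943377916
Round to 4 dp: 0.6943

0.6943


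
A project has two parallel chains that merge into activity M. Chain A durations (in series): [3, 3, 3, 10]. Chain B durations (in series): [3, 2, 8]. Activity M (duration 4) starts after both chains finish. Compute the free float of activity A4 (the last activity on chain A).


ES(A4) = sum of predecessors on chain A = 9
EF(A4) = ES + duration = 9 + 10 = 19
Successor of A4 is M. ES(M) = max(sum(A), sum(B)) = max(19, 13) = 19
Free float = ES(successor) - EF(current) = 19 - 19 = 0

0


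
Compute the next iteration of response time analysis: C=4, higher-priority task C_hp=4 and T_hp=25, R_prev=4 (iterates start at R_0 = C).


R_next = C + ceil(R_prev / T_hp) * C_hp
ceil(4 / 25) = ceil(0.16) = 1
Interference = 1 * 4 = 4
R_next = 4 + 4 = 8

8


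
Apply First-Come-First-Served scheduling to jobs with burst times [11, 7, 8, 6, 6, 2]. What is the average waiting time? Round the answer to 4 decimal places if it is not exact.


FCFS order (as given): [11, 7, 8, 6, 6, 2]
Waiting times:
  Job 1: wait = 0
  Job 2: wait = 11
  Job 3: wait = 18
  Job 4: wait = 26
  Job 5: wait = 32
  Job 6: wait = 38
Sum of waiting times = 125
Average waiting time = 125/6 = 20.8333

20.8333


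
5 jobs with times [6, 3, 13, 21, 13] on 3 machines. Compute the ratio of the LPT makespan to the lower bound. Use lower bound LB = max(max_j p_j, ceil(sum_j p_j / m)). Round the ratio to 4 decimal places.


LPT order: [21, 13, 13, 6, 3]
Machine loads after assignment: [21, 19, 16]
LPT makespan = 21
Lower bound = max(max_job, ceil(total/3)) = max(21, 19) = 21
Ratio = 21 / 21 = 1.0

1.0


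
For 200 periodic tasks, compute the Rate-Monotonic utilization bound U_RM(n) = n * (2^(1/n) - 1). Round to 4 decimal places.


Compute 2^(1/200) = 1.0034717485
Subtract 1: 1.0034717485 - 1 = 0.0034717485
Multiply by n: 200 * 0.0034717485 = 0.6943497000
Round to 4 dp: 0.6943

0.6943


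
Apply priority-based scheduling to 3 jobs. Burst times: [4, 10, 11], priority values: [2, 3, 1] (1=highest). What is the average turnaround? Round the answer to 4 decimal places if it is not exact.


Sort by priority (ascending = highest first):
Order: [(1, 11), (2, 4), (3, 10)]
Completion times:
  Priority 1, burst=11, C=11
  Priority 2, burst=4, C=15
  Priority 3, burst=10, C=25
Average turnaround = 51/3 = 17.0

17.0


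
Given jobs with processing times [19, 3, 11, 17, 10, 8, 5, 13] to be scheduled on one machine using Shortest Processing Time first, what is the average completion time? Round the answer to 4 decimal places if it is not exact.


Sort jobs by processing time (SPT order): [3, 5, 8, 10, 11, 13, 17, 19]
Compute completion times sequentially:
  Job 1: processing = 3, completes at 3
  Job 2: processing = 5, completes at 8
  Job 3: processing = 8, completes at 16
  Job 4: processing = 10, completes at 26
  Job 5: processing = 11, completes at 37
  Job 6: processing = 13, completes at 50
  Job 7: processing = 17, completes at 67
  Job 8: processing = 19, completes at 86
Sum of completion times = 293
Average completion time = 293/8 = 36.625

36.625


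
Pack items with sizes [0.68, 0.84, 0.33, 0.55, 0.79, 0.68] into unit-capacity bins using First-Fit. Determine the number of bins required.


Place items sequentially using First-Fit:
  Item 0.68 -> new Bin 1
  Item 0.84 -> new Bin 2
  Item 0.33 -> new Bin 3
  Item 0.55 -> Bin 3 (now 0.88)
  Item 0.79 -> new Bin 4
  Item 0.68 -> new Bin 5
Total bins used = 5

5


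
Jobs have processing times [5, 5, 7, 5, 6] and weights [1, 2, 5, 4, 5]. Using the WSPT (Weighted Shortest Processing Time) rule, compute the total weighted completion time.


Compute p/w ratios and sort ascending (WSPT): [(6, 5), (5, 4), (7, 5), (5, 2), (5, 1)]
Compute weighted completion times:
  Job (p=6,w=5): C=6, w*C=5*6=30
  Job (p=5,w=4): C=11, w*C=4*11=44
  Job (p=7,w=5): C=18, w*C=5*18=90
  Job (p=5,w=2): C=23, w*C=2*23=46
  Job (p=5,w=1): C=28, w*C=1*28=28
Total weighted completion time = 238

238


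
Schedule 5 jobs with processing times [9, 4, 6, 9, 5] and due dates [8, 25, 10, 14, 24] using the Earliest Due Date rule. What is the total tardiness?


Sort by due date (EDD order): [(9, 8), (6, 10), (9, 14), (5, 24), (4, 25)]
Compute completion times and tardiness:
  Job 1: p=9, d=8, C=9, tardiness=max(0,9-8)=1
  Job 2: p=6, d=10, C=15, tardiness=max(0,15-10)=5
  Job 3: p=9, d=14, C=24, tardiness=max(0,24-14)=10
  Job 4: p=5, d=24, C=29, tardiness=max(0,29-24)=5
  Job 5: p=4, d=25, C=33, tardiness=max(0,33-25)=8
Total tardiness = 29

29


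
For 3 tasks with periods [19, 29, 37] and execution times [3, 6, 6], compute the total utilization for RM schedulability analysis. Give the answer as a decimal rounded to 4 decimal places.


Compute individual utilizations (exact fractions):
  Task 1: C/T = 3/19 (approx. 0.1579)
  Task 2: C/T = 6/29 (approx. 0.2069)
  Task 3: C/T = 6/37 (approx. 0.1622)
Total utilization U = 3/19 + 6/29 + 6/37 = 10743/20387
Rounded to 4 decimal places: U = 0.5270
RM (Liu & Layland) bound for 3 tasks = 0.779763; compare with U = 10743/20387 (approx. 0.526953)
U <= bound, so schedulable by RM sufficient condition.

0.5270


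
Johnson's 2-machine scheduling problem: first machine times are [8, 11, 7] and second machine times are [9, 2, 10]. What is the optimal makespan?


Apply Johnson's rule:
  Group 1 (a <= b): [(3, 7, 10), (1, 8, 9)]
  Group 2 (a > b): [(2, 11, 2)]
Optimal job order: [3, 1, 2]
Schedule:
  Job 3: M1 done at 7, M2 done at 17
  Job 1: M1 done at 15, M2 done at 26
  Job 2: M1 done at 26, M2 done at 28
Makespan = 28

28


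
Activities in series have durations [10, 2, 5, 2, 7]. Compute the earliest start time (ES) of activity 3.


Activity 3 starts after activities 1 through 2 complete.
Predecessor durations: [10, 2]
ES = 10 + 2 = 12

12


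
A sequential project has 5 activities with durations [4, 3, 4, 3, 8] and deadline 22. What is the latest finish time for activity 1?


LF(activity 1) = deadline - sum of successor durations
Successors: activities 2 through 5 with durations [3, 4, 3, 8]
Sum of successor durations = 18
LF = 22 - 18 = 4

4


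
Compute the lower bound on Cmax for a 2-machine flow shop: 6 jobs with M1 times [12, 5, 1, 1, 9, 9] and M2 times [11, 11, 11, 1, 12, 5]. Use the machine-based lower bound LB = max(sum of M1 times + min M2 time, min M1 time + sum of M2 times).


LB1 = sum(M1 times) + min(M2 times) = 37 + 1 = 38
LB2 = min(M1 times) + sum(M2 times) = 1 + 51 = 52
Lower bound = max(LB1, LB2) = max(38, 52) = 52

52


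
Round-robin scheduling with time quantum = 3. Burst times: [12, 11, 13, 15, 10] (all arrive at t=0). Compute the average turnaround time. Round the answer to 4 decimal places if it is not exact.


Time quantum = 3
Execution trace:
  J1 runs 3 units, time = 3
  J2 runs 3 units, time = 6
  J3 runs 3 units, time = 9
  J4 runs 3 units, time = 12
  J5 runs 3 units, time = 15
  J1 runs 3 units, time = 18
  J2 runs 3 units, time = 21
  J3 runs 3 units, time = 24
  J4 runs 3 units, time = 27
  J5 runs 3 units, time = 30
  J1 runs 3 units, time = 33
  J2 runs 3 units, time = 36
  J3 runs 3 units, time = 39
  J4 runs 3 units, time = 42
  J5 runs 3 units, time = 45
  J1 runs 3 units, time = 48
  J2 runs 2 units, time = 50
  J3 runs 3 units, time = 53
  J4 runs 3 units, time = 56
  J5 runs 1 units, time = 57
  J3 runs 1 units, time = 58
  J4 runs 3 units, time = 61
Finish times: [48, 50, 58, 61, 57]
Average turnaround = 274/5 = 54.8

54.8


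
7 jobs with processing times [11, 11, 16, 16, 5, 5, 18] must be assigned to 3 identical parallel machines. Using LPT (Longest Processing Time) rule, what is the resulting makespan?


Sort jobs in decreasing order (LPT): [18, 16, 16, 11, 11, 5, 5]
Assign each job to the least loaded machine:
  Machine 1: jobs [18, 5, 5], load = 28
  Machine 2: jobs [16, 11], load = 27
  Machine 3: jobs [16, 11], load = 27
Makespan = max load = 28

28


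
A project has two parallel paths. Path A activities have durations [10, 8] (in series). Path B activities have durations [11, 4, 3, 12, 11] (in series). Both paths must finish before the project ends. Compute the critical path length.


Path A total = 10 + 8 = 18
Path B total = 11 + 4 + 3 + 12 + 11 = 41
Critical path = longest path = max(18, 41) = 41

41


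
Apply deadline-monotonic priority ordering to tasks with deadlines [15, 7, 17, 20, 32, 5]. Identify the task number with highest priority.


Sort tasks by relative deadline (ascending):
  Task 6: deadline = 5
  Task 2: deadline = 7
  Task 1: deadline = 15
  Task 3: deadline = 17
  Task 4: deadline = 20
  Task 5: deadline = 32
Priority order (highest first): [6, 2, 1, 3, 4, 5]
Highest priority task = 6

6


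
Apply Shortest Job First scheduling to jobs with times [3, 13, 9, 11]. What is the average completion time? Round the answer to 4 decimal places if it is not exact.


SJF order (ascending): [3, 9, 11, 13]
Completion times:
  Job 1: burst=3, C=3
  Job 2: burst=9, C=12
  Job 3: burst=11, C=23
  Job 4: burst=13, C=36
Average completion = 74/4 = 18.5

18.5


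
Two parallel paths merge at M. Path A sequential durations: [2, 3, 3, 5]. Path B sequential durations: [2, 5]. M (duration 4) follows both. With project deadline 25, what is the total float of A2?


Forward pass: ES(A2) = sum of predecessors on chain A = 2
EF = ES + duration = 2 + 3 = 5
Backward pass: LF(M) = deadline = 25; LS(M) = 25 - 4 = 21
LF(A2) = LS(M) - sum(successors on chain A) = 21 - 8 = 13
LS = LF - duration = 13 - 3 = 10
Total float = LS - ES = 10 - 2 = 8

8


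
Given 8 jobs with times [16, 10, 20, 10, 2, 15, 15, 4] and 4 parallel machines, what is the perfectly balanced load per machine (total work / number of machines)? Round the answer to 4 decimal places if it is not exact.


Total processing time = 16 + 10 + 20 + 10 + 2 + 15 + 15 + 4 = 92
Number of machines = 4
Ideal balanced load = 92 / 4 = 23.0

23.0


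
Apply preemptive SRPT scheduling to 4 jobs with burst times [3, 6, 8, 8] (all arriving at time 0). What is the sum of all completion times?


Since all jobs arrive at t=0, SRPT equals SPT ordering.
SPT order: [3, 6, 8, 8]
Completion times:
  Job 1: p=3, C=3
  Job 2: p=6, C=9
  Job 3: p=8, C=17
  Job 4: p=8, C=25
Total completion time = 3 + 9 + 17 + 25 = 54

54


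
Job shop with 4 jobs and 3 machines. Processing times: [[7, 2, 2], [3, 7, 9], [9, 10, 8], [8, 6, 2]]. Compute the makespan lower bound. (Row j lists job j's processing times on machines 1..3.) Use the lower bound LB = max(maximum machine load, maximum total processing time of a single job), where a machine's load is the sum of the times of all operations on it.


Machine loads:
  Machine 1: 7 + 3 + 9 + 8 = 27
  Machine 2: 2 + 7 + 10 + 6 = 25
  Machine 3: 2 + 9 + 8 + 2 = 21
Max machine load = 27
Job totals:
  Job 1: 11
  Job 2: 19
  Job 3: 27
  Job 4: 16
Max job total = 27
Lower bound = max(27, 27) = 27

27


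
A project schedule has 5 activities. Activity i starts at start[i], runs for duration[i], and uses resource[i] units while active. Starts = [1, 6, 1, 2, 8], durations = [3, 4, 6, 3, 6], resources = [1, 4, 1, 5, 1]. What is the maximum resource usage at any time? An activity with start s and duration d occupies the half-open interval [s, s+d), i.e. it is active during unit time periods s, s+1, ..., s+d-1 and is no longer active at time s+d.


Each activity i is active on [start_i, start_i + duration_i).
Compute total resource usage per time slot:
  t=0: active resources = [], total = 0
  t=1: active resources = [1, 1], total = 2
  t=2: active resources = [1, 1, 5], total = 7
  t=3: active resources = [1, 1, 5], total = 7
  t=4: active resources = [1, 5], total = 6
  t=5: active resources = [1], total = 1
  t=6: active resources = [4, 1], total = 5
  t=7: active resources = [4], total = 4
  t=8: active resources = [4, 1], total = 5
  t=9: active resources = [4, 1], total = 5
  t=10: active resources = [1], total = 1
  t=11: active resources = [1], total = 1
  t=12: active resources = [1], total = 1
  t=13: active resources = [1], total = 1
Peak resource demand = 7

7


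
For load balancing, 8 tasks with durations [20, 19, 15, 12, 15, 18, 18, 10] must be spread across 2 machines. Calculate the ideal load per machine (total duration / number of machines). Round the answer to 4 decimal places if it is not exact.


Total processing time = 20 + 19 + 15 + 12 + 15 + 18 + 18 + 10 = 127
Number of machines = 2
Ideal balanced load = 127 / 2 = 63.5

63.5


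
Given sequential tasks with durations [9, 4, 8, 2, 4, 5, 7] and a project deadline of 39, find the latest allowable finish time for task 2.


LF(activity 2) = deadline - sum of successor durations
Successors: activities 3 through 7 with durations [8, 2, 4, 5, 7]
Sum of successor durations = 26
LF = 39 - 26 = 13

13


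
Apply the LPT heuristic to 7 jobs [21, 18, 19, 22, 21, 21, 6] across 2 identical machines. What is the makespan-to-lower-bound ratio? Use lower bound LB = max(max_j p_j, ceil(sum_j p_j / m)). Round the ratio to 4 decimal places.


LPT order: [22, 21, 21, 21, 19, 18, 6]
Machine loads after assignment: [67, 61]
LPT makespan = 67
Lower bound = max(max_job, ceil(total/2)) = max(22, 64) = 64
Ratio = 67 / 64 = 1.0469

1.0469


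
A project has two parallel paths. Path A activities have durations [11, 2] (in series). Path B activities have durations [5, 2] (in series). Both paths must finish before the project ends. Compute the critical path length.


Path A total = 11 + 2 = 13
Path B total = 5 + 2 = 7
Critical path = longest path = max(13, 7) = 13

13


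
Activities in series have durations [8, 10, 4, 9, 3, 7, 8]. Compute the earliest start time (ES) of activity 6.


Activity 6 starts after activities 1 through 5 complete.
Predecessor durations: [8, 10, 4, 9, 3]
ES = 8 + 10 + 4 + 9 + 3 = 34

34


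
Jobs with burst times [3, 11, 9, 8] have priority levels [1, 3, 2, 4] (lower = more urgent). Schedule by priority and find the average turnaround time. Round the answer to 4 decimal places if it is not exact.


Sort by priority (ascending = highest first):
Order: [(1, 3), (2, 9), (3, 11), (4, 8)]
Completion times:
  Priority 1, burst=3, C=3
  Priority 2, burst=9, C=12
  Priority 3, burst=11, C=23
  Priority 4, burst=8, C=31
Average turnaround = 69/4 = 17.25

17.25


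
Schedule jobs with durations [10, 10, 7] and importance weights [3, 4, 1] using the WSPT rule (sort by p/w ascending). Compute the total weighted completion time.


Compute p/w ratios and sort ascending (WSPT): [(10, 4), (10, 3), (7, 1)]
Compute weighted completion times:
  Job (p=10,w=4): C=10, w*C=4*10=40
  Job (p=10,w=3): C=20, w*C=3*20=60
  Job (p=7,w=1): C=27, w*C=1*27=27
Total weighted completion time = 127

127


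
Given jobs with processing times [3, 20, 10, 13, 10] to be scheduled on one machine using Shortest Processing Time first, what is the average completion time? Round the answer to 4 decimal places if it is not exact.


Sort jobs by processing time (SPT order): [3, 10, 10, 13, 20]
Compute completion times sequentially:
  Job 1: processing = 3, completes at 3
  Job 2: processing = 10, completes at 13
  Job 3: processing = 10, completes at 23
  Job 4: processing = 13, completes at 36
  Job 5: processing = 20, completes at 56
Sum of completion times = 131
Average completion time = 131/5 = 26.2

26.2


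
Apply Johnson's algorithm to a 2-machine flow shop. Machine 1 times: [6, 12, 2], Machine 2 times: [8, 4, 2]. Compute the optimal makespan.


Apply Johnson's rule:
  Group 1 (a <= b): [(3, 2, 2), (1, 6, 8)]
  Group 2 (a > b): [(2, 12, 4)]
Optimal job order: [3, 1, 2]
Schedule:
  Job 3: M1 done at 2, M2 done at 4
  Job 1: M1 done at 8, M2 done at 16
  Job 2: M1 done at 20, M2 done at 24
Makespan = 24

24


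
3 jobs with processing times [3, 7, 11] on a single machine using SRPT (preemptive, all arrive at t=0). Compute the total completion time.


Since all jobs arrive at t=0, SRPT equals SPT ordering.
SPT order: [3, 7, 11]
Completion times:
  Job 1: p=3, C=3
  Job 2: p=7, C=10
  Job 3: p=11, C=21
Total completion time = 3 + 10 + 21 = 34

34


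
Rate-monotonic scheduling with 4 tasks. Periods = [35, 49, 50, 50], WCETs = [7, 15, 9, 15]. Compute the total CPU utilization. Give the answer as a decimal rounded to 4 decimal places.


Compute individual utilizations (exact fractions):
  Task 1: C/T = 7/35 = 1/5 (approx. 0.2)
  Task 2: C/T = 15/49 (approx. 0.3061)
  Task 3: C/T = 9/50 (approx. 0.18)
  Task 4: C/T = 15/50 = 3/10 (approx. 0.3)
Total utilization U = 1/5 + 15/49 + 9/50 + 3/10 = 1208/1225
Rounded to 4 decimal places: U = 0.9861
RM (Liu & Layland) bound for 4 tasks = 0.756828; compare with U = 1208/1225 (approx. 0.986122)
bound < U <= 1, so the RM sufficient condition is not met (inconclusive; an exact test such as response-time analysis is needed).

0.9861


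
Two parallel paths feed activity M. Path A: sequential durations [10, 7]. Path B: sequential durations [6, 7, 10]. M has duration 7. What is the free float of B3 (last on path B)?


ES(B3) = sum of predecessors on chain B = 13
EF(B3) = ES + duration = 13 + 10 = 23
Successor of B3 is M. ES(M) = max(sum(A), sum(B)) = max(17, 23) = 23
Free float = ES(successor) - EF(current) = 23 - 23 = 0

0


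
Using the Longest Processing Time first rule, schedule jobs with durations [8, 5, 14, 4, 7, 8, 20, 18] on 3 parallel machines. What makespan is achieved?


Sort jobs in decreasing order (LPT): [20, 18, 14, 8, 8, 7, 5, 4]
Assign each job to the least loaded machine:
  Machine 1: jobs [20, 7], load = 27
  Machine 2: jobs [18, 8, 4], load = 30
  Machine 3: jobs [14, 8, 5], load = 27
Makespan = max load = 30

30


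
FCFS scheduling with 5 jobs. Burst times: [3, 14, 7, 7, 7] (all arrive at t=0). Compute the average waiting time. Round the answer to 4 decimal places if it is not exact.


FCFS order (as given): [3, 14, 7, 7, 7]
Waiting times:
  Job 1: wait = 0
  Job 2: wait = 3
  Job 3: wait = 17
  Job 4: wait = 24
  Job 5: wait = 31
Sum of waiting times = 75
Average waiting time = 75/5 = 15.0

15.0


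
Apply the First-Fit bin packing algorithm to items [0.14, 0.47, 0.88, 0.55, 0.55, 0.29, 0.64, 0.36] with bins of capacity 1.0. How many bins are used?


Place items sequentially using First-Fit:
  Item 0.14 -> new Bin 1
  Item 0.47 -> Bin 1 (now 0.61)
  Item 0.88 -> new Bin 2
  Item 0.55 -> new Bin 3
  Item 0.55 -> new Bin 4
  Item 0.29 -> Bin 1 (now 0.9)
  Item 0.64 -> new Bin 5
  Item 0.36 -> Bin 3 (now 0.91)
Total bins used = 5

5


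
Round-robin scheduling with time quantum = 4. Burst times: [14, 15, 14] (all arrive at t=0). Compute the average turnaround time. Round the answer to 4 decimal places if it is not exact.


Time quantum = 4
Execution trace:
  J1 runs 4 units, time = 4
  J2 runs 4 units, time = 8
  J3 runs 4 units, time = 12
  J1 runs 4 units, time = 16
  J2 runs 4 units, time = 20
  J3 runs 4 units, time = 24
  J1 runs 4 units, time = 28
  J2 runs 4 units, time = 32
  J3 runs 4 units, time = 36
  J1 runs 2 units, time = 38
  J2 runs 3 units, time = 41
  J3 runs 2 units, time = 43
Finish times: [38, 41, 43]
Average turnaround = 122/3 = 40.6667

40.6667


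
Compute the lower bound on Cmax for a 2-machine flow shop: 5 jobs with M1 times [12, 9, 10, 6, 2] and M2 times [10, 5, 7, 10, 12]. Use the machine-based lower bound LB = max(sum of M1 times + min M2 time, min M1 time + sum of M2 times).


LB1 = sum(M1 times) + min(M2 times) = 39 + 5 = 44
LB2 = min(M1 times) + sum(M2 times) = 2 + 44 = 46
Lower bound = max(LB1, LB2) = max(44, 46) = 46

46


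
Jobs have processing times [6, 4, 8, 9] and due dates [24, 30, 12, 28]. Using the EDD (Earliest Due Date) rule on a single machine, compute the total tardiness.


Sort by due date (EDD order): [(8, 12), (6, 24), (9, 28), (4, 30)]
Compute completion times and tardiness:
  Job 1: p=8, d=12, C=8, tardiness=max(0,8-12)=0
  Job 2: p=6, d=24, C=14, tardiness=max(0,14-24)=0
  Job 3: p=9, d=28, C=23, tardiness=max(0,23-28)=0
  Job 4: p=4, d=30, C=27, tardiness=max(0,27-30)=0
Total tardiness = 0

0


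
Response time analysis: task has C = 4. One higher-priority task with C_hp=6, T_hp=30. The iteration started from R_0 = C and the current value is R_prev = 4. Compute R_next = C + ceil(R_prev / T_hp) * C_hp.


R_next = C + ceil(R_prev / T_hp) * C_hp
ceil(4 / 30) = ceil(0.1333) = 1
Interference = 1 * 6 = 6
R_next = 4 + 6 = 10

10


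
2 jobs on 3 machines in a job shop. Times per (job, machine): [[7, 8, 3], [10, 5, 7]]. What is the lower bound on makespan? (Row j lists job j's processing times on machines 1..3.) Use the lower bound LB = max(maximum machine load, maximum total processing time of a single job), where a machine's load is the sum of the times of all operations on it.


Machine loads:
  Machine 1: 7 + 10 = 17
  Machine 2: 8 + 5 = 13
  Machine 3: 3 + 7 = 10
Max machine load = 17
Job totals:
  Job 1: 18
  Job 2: 22
Max job total = 22
Lower bound = max(17, 22) = 22

22


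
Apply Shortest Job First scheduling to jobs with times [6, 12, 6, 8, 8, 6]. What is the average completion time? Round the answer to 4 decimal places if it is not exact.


SJF order (ascending): [6, 6, 6, 8, 8, 12]
Completion times:
  Job 1: burst=6, C=6
  Job 2: burst=6, C=12
  Job 3: burst=6, C=18
  Job 4: burst=8, C=26
  Job 5: burst=8, C=34
  Job 6: burst=12, C=46
Average completion = 142/6 = 23.6667

23.6667


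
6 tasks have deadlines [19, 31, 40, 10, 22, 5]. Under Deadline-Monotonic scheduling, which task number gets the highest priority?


Sort tasks by relative deadline (ascending):
  Task 6: deadline = 5
  Task 4: deadline = 10
  Task 1: deadline = 19
  Task 5: deadline = 22
  Task 2: deadline = 31
  Task 3: deadline = 40
Priority order (highest first): [6, 4, 1, 5, 2, 3]
Highest priority task = 6

6


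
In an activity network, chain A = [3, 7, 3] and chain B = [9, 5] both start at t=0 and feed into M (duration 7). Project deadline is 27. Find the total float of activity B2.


Forward pass: ES(B2) = sum of predecessors on chain B = 9
EF = ES + duration = 9 + 5 = 14
Backward pass: LF(M) = deadline = 27; LS(M) = 27 - 7 = 20
LF(B2) = LS(M) - sum(successors on chain B) = 20 - 0 = 20
LS = LF - duration = 20 - 5 = 15
Total float = LS - ES = 15 - 9 = 6

6


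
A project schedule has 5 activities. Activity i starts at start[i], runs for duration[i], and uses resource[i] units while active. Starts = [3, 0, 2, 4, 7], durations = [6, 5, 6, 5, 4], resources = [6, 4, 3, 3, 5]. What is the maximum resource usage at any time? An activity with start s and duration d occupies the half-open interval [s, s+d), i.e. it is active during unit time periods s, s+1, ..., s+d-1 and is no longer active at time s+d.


Each activity i is active on [start_i, start_i + duration_i).
Compute total resource usage per time slot:
  t=0: active resources = [4], total = 4
  t=1: active resources = [4], total = 4
  t=2: active resources = [4, 3], total = 7
  t=3: active resources = [6, 4, 3], total = 13
  t=4: active resources = [6, 4, 3, 3], total = 16
  t=5: active resources = [6, 3, 3], total = 12
  t=6: active resources = [6, 3, 3], total = 12
  t=7: active resources = [6, 3, 3, 5], total = 17
  t=8: active resources = [6, 3, 5], total = 14
  t=9: active resources = [5], total = 5
  t=10: active resources = [5], total = 5
Peak resource demand = 17

17


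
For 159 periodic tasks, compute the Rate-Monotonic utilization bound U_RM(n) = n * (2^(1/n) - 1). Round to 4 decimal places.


Compute 2^(1/159) = 1.0043689323
Subtract 1: 1.0043689323 - 1 = 0.0043689323
Multiply by n: 159 * 0.0043689323 = 0.6946602357
Round to 4 dp: 0.6947

0.6947


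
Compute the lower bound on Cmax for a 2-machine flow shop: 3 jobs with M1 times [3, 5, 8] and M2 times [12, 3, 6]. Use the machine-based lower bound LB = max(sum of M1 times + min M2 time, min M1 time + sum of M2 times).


LB1 = sum(M1 times) + min(M2 times) = 16 + 3 = 19
LB2 = min(M1 times) + sum(M2 times) = 3 + 21 = 24
Lower bound = max(LB1, LB2) = max(19, 24) = 24

24


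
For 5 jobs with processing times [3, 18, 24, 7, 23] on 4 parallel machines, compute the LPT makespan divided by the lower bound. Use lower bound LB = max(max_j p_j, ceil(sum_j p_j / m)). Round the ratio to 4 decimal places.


LPT order: [24, 23, 18, 7, 3]
Machine loads after assignment: [24, 23, 18, 10]
LPT makespan = 24
Lower bound = max(max_job, ceil(total/4)) = max(24, 19) = 24
Ratio = 24 / 24 = 1.0

1.0


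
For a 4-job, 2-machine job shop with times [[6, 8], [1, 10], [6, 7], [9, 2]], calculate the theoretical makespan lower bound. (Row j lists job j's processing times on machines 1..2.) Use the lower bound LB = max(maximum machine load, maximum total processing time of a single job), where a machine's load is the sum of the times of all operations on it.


Machine loads:
  Machine 1: 6 + 1 + 6 + 9 = 22
  Machine 2: 8 + 10 + 7 + 2 = 27
Max machine load = 27
Job totals:
  Job 1: 14
  Job 2: 11
  Job 3: 13
  Job 4: 11
Max job total = 14
Lower bound = max(27, 14) = 27

27


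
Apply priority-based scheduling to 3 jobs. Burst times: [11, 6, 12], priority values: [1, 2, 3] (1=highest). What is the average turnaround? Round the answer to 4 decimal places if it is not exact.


Sort by priority (ascending = highest first):
Order: [(1, 11), (2, 6), (3, 12)]
Completion times:
  Priority 1, burst=11, C=11
  Priority 2, burst=6, C=17
  Priority 3, burst=12, C=29
Average turnaround = 57/3 = 19.0

19.0


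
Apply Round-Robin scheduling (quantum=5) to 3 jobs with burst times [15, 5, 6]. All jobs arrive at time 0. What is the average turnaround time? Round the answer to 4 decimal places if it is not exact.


Time quantum = 5
Execution trace:
  J1 runs 5 units, time = 5
  J2 runs 5 units, time = 10
  J3 runs 5 units, time = 15
  J1 runs 5 units, time = 20
  J3 runs 1 units, time = 21
  J1 runs 5 units, time = 26
Finish times: [26, 10, 21]
Average turnaround = 57/3 = 19.0

19.0


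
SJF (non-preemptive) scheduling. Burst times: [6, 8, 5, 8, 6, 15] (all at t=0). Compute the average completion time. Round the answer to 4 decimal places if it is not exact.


SJF order (ascending): [5, 6, 6, 8, 8, 15]
Completion times:
  Job 1: burst=5, C=5
  Job 2: burst=6, C=11
  Job 3: burst=6, C=17
  Job 4: burst=8, C=25
  Job 5: burst=8, C=33
  Job 6: burst=15, C=48
Average completion = 139/6 = 23.1667

23.1667


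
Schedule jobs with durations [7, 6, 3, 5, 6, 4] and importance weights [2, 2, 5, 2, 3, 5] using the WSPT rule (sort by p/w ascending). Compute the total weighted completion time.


Compute p/w ratios and sort ascending (WSPT): [(3, 5), (4, 5), (6, 3), (5, 2), (6, 2), (7, 2)]
Compute weighted completion times:
  Job (p=3,w=5): C=3, w*C=5*3=15
  Job (p=4,w=5): C=7, w*C=5*7=35
  Job (p=6,w=3): C=13, w*C=3*13=39
  Job (p=5,w=2): C=18, w*C=2*18=36
  Job (p=6,w=2): C=24, w*C=2*24=48
  Job (p=7,w=2): C=31, w*C=2*31=62
Total weighted completion time = 235

235


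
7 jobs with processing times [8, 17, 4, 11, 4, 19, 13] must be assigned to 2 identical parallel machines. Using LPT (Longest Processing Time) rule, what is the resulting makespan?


Sort jobs in decreasing order (LPT): [19, 17, 13, 11, 8, 4, 4]
Assign each job to the least loaded machine:
  Machine 1: jobs [19, 11, 8], load = 38
  Machine 2: jobs [17, 13, 4, 4], load = 38
Makespan = max load = 38

38


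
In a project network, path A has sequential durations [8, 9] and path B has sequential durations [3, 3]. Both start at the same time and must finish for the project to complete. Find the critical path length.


Path A total = 8 + 9 = 17
Path B total = 3 + 3 = 6
Critical path = longest path = max(17, 6) = 17

17


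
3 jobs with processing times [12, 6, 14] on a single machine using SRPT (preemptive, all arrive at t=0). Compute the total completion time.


Since all jobs arrive at t=0, SRPT equals SPT ordering.
SPT order: [6, 12, 14]
Completion times:
  Job 1: p=6, C=6
  Job 2: p=12, C=18
  Job 3: p=14, C=32
Total completion time = 6 + 18 + 32 = 56

56


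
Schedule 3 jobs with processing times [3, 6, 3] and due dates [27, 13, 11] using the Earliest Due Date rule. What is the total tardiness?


Sort by due date (EDD order): [(3, 11), (6, 13), (3, 27)]
Compute completion times and tardiness:
  Job 1: p=3, d=11, C=3, tardiness=max(0,3-11)=0
  Job 2: p=6, d=13, C=9, tardiness=max(0,9-13)=0
  Job 3: p=3, d=27, C=12, tardiness=max(0,12-27)=0
Total tardiness = 0

0


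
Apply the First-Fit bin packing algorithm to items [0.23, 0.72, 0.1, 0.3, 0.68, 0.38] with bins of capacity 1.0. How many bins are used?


Place items sequentially using First-Fit:
  Item 0.23 -> new Bin 1
  Item 0.72 -> Bin 1 (now 0.95)
  Item 0.1 -> new Bin 2
  Item 0.3 -> Bin 2 (now 0.4)
  Item 0.68 -> new Bin 3
  Item 0.38 -> Bin 2 (now 0.78)
Total bins used = 3

3


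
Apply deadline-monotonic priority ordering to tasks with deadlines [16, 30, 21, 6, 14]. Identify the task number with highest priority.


Sort tasks by relative deadline (ascending):
  Task 4: deadline = 6
  Task 5: deadline = 14
  Task 1: deadline = 16
  Task 3: deadline = 21
  Task 2: deadline = 30
Priority order (highest first): [4, 5, 1, 3, 2]
Highest priority task = 4

4


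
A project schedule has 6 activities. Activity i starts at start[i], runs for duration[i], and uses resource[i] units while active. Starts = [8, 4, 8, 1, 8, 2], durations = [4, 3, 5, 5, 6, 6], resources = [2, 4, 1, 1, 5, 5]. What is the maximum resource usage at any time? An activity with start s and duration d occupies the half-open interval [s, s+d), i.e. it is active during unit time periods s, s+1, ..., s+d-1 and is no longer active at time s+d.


Each activity i is active on [start_i, start_i + duration_i).
Compute total resource usage per time slot:
  t=0: active resources = [], total = 0
  t=1: active resources = [1], total = 1
  t=2: active resources = [1, 5], total = 6
  t=3: active resources = [1, 5], total = 6
  t=4: active resources = [4, 1, 5], total = 10
  t=5: active resources = [4, 1, 5], total = 10
  t=6: active resources = [4, 5], total = 9
  t=7: active resources = [5], total = 5
  t=8: active resources = [2, 1, 5], total = 8
  t=9: active resources = [2, 1, 5], total = 8
  t=10: active resources = [2, 1, 5], total = 8
  t=11: active resources = [2, 1, 5], total = 8
  t=12: active resources = [1, 5], total = 6
  t=13: active resources = [5], total = 5
Peak resource demand = 10

10
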